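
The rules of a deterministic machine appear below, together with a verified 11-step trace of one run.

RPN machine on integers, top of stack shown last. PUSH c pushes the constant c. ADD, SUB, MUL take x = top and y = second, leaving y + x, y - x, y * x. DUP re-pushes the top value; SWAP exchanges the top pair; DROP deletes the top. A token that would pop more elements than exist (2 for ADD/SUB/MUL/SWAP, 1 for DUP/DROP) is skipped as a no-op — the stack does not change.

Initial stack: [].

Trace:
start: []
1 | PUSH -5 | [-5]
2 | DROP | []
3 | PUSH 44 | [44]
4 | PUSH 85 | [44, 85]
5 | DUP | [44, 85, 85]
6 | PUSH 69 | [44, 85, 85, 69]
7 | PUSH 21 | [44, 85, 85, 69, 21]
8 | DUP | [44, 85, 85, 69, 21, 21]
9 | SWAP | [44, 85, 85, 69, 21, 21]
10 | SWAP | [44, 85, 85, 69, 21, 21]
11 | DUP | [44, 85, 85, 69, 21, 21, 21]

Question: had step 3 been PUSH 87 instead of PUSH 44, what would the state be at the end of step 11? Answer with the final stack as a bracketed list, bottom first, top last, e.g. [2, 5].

[87, 85, 85, 69, 21, 21, 21]

(re-executing from step 3 with the substitution; state before step 3: [])
3 | PUSH 87 | [87]
4 | PUSH 85 | [87, 85]
5 | DUP | [87, 85, 85]
6 | PUSH 69 | [87, 85, 85, 69]
7 | PUSH 21 | [87, 85, 85, 69, 21]
8 | DUP | [87, 85, 85, 69, 21, 21]
9 | SWAP | [87, 85, 85, 69, 21, 21]
10 | SWAP | [87, 85, 85, 69, 21, 21]
11 | DUP | [87, 85, 85, 69, 21, 21, 21]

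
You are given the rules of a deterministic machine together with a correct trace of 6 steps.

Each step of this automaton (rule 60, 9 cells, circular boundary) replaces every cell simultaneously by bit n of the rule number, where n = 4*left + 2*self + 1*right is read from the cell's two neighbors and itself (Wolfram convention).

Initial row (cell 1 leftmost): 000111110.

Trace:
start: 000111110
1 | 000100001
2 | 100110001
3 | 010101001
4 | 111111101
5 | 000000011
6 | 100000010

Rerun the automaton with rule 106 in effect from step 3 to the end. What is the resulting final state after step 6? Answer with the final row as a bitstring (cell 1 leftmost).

111111000

(re-executing steps 3..6 under rule 106; state before step 3: 100110001)
3 | 101110011
4 | 111010110
5 | 101101111
6 | 111111000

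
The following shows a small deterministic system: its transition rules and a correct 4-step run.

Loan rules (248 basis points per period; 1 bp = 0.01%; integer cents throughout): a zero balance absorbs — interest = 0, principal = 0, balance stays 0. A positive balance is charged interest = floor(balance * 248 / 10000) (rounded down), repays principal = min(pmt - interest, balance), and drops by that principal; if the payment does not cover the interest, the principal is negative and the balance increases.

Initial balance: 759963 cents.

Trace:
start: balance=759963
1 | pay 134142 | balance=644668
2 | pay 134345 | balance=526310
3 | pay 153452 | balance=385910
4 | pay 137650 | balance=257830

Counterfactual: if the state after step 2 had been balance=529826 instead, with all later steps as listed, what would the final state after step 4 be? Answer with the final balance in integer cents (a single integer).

state after step 2 := balance=529826
3 | pay 153452 | balance=389513
4 | pay 137650 | balance=261522

261522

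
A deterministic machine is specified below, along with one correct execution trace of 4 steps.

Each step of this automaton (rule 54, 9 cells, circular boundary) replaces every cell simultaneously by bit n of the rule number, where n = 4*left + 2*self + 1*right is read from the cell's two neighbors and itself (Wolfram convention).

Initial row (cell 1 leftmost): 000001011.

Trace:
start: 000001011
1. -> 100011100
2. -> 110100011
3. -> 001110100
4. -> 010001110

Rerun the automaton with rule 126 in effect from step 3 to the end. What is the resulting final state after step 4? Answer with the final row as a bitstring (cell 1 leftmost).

(re-executing steps 3..4 under rule 126; state before step 3: 110100011)
3. -> 011110110
4. -> 110011111

110011111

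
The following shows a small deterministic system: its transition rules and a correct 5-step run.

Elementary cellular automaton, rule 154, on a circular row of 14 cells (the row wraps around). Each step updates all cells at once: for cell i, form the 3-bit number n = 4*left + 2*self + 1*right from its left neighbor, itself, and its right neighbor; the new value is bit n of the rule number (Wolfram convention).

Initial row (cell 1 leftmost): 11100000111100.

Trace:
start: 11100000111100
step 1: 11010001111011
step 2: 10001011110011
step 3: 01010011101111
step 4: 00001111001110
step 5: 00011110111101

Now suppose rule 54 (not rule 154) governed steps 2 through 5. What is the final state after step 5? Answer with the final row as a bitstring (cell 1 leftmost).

00011101001010

(re-executing steps 2..5 under rule 54; state before step 2: 11010001111011)
step 2: 00111010000100
step 3: 01000111001110
step 4: 11101000110001
step 5: 00011101001010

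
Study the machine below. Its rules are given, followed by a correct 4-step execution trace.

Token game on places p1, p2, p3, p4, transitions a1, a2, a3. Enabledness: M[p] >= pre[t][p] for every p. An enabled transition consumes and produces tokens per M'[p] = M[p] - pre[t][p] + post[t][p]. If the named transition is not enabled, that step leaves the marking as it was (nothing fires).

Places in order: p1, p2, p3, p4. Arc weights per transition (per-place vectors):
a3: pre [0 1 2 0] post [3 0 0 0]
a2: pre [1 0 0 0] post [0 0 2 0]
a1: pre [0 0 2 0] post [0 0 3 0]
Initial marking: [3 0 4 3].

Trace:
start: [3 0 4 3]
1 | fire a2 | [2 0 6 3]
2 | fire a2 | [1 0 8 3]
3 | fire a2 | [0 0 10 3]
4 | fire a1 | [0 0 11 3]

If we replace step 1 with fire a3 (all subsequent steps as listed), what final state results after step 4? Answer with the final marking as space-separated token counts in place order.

1 0 9 3

(re-executing from step 1 with the substitution; state before step 1: [3 0 4 3])
1 | fire a3 | [3 0 4 3]
2 | fire a2 | [2 0 6 3]
3 | fire a2 | [1 0 8 3]
4 | fire a1 | [1 0 9 3]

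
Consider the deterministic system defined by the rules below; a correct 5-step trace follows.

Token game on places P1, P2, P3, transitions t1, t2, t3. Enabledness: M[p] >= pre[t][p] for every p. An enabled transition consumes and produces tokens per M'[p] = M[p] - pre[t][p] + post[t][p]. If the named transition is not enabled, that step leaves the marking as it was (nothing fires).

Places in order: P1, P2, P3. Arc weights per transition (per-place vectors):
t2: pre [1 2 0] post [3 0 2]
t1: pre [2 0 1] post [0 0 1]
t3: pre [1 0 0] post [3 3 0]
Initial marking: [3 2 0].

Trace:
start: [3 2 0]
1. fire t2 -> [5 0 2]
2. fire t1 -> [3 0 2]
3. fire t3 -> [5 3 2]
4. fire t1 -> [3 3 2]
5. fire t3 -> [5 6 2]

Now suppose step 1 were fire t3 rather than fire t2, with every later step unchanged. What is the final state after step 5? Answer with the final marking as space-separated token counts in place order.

(re-executing from step 1 with the substitution; state before step 1: [3 2 0])
1. fire t3 -> [5 5 0]
2. fire t1 -> [5 5 0]
3. fire t3 -> [7 8 0]
4. fire t1 -> [7 8 0]
5. fire t3 -> [9 11 0]

9 11 0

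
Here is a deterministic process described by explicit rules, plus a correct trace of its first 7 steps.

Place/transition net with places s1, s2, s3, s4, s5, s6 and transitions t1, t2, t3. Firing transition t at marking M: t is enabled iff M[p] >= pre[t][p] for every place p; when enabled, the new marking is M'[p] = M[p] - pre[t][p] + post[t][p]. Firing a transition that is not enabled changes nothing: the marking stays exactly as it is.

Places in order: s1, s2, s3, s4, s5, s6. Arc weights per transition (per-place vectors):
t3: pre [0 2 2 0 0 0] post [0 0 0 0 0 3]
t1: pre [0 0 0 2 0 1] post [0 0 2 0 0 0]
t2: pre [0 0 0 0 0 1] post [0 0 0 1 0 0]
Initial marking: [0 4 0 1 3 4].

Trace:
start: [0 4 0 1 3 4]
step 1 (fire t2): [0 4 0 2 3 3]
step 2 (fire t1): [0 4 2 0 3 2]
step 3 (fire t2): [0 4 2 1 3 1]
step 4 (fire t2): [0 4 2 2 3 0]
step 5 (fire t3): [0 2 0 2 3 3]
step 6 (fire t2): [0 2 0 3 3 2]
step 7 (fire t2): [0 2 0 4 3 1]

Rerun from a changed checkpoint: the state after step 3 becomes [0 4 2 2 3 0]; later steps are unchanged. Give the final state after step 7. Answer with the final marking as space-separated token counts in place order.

0 2 0 4 3 1

state after step 3 := [0 4 2 2 3 0]
step 4 (fire t2): [0 4 2 2 3 0]
step 5 (fire t3): [0 2 0 2 3 3]
step 6 (fire t2): [0 2 0 3 3 2]
step 7 (fire t2): [0 2 0 4 3 1]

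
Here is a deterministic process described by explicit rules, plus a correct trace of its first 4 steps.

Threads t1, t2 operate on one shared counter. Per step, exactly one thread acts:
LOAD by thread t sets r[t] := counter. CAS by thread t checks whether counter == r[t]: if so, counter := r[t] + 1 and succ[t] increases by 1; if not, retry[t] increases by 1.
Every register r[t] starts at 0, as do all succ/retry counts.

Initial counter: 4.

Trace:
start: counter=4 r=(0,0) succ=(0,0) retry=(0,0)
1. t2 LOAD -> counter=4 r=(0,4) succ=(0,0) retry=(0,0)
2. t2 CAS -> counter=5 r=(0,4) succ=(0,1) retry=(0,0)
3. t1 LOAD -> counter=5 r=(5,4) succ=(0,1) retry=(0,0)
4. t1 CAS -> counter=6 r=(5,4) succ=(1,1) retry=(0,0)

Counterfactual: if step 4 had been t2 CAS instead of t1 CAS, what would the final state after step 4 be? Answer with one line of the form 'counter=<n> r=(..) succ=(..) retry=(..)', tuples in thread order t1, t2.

(re-executing from step 4 with the substitution; state before step 4: counter=5 r=(5,4) succ=(0,1) retry=(0,0))
4. t2 CAS -> counter=5 r=(5,4) succ=(0,1) retry=(0,1)

counter=5 r=(5,4) succ=(0,1) retry=(0,1)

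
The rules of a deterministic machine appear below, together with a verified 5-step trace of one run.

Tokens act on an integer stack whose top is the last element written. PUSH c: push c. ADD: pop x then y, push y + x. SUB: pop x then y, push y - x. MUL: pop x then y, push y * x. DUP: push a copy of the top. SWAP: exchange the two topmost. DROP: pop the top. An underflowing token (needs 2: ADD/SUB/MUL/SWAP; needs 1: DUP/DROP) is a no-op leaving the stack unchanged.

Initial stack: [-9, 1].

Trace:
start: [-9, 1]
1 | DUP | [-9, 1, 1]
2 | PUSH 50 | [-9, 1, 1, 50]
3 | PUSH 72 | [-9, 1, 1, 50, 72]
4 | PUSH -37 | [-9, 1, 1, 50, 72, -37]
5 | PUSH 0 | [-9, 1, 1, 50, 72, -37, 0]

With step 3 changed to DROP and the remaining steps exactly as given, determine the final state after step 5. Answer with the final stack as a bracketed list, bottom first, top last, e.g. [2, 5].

(re-executing from step 3 with the substitution; state before step 3: [-9, 1, 1, 50])
3 | DROP | [-9, 1, 1]
4 | PUSH -37 | [-9, 1, 1, -37]
5 | PUSH 0 | [-9, 1, 1, -37, 0]

[-9, 1, 1, -37, 0]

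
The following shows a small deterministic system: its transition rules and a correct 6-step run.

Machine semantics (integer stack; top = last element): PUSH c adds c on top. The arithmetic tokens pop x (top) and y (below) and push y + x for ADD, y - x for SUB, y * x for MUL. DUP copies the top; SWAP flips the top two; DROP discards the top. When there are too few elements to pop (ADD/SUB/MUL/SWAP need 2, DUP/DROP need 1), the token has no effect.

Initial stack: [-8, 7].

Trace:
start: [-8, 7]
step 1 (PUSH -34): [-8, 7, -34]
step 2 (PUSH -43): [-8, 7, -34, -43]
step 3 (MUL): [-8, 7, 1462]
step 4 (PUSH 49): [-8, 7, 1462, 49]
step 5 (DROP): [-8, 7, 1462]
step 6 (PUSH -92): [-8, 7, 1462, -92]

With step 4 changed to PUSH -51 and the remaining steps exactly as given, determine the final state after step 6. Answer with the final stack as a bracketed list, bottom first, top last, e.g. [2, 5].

(re-executing from step 4 with the substitution; state before step 4: [-8, 7, 1462])
step 4 (PUSH -51): [-8, 7, 1462, -51]
step 5 (DROP): [-8, 7, 1462]
step 6 (PUSH -92): [-8, 7, 1462, -92]

[-8, 7, 1462, -92]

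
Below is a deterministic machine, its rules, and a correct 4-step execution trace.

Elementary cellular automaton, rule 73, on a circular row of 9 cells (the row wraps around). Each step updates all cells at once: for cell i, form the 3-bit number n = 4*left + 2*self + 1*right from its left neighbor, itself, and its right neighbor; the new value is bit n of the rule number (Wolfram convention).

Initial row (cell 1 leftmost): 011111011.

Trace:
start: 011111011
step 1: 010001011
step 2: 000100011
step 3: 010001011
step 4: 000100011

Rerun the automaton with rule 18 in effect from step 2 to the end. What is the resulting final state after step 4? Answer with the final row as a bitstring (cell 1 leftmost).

101010100

(re-executing steps 2..4 under rule 18; state before step 2: 010001011)
step 2: 001010000
step 3: 010001000
step 4: 101010100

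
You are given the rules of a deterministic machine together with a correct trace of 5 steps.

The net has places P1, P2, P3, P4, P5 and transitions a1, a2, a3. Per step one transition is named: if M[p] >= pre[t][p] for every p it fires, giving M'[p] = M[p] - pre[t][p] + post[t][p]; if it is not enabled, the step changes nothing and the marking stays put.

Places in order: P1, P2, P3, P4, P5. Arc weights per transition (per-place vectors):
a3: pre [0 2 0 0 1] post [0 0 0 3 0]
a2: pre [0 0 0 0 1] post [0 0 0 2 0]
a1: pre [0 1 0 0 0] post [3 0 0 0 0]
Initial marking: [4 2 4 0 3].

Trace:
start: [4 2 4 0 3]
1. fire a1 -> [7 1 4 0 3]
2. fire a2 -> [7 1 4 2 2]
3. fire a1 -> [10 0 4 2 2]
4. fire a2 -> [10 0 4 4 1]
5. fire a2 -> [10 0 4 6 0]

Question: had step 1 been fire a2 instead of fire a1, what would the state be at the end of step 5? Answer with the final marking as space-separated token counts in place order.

7 1 4 6 0

(re-executing from step 1 with the substitution; state before step 1: [4 2 4 0 3])
1. fire a2 -> [4 2 4 2 2]
2. fire a2 -> [4 2 4 4 1]
3. fire a1 -> [7 1 4 4 1]
4. fire a2 -> [7 1 4 6 0]
5. fire a2 -> [7 1 4 6 0]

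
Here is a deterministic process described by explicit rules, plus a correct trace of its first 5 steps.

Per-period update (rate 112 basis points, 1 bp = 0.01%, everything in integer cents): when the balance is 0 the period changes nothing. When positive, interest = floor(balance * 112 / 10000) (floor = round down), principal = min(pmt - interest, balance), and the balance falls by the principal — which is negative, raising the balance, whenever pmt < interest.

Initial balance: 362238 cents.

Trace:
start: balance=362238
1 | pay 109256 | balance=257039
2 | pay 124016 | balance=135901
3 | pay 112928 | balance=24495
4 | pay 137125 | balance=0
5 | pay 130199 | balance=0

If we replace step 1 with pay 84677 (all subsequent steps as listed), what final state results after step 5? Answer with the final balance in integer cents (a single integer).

(re-executing from step 1 with the substitution; state before step 1: balance=362238)
1 | pay 84677 | balance=281618
2 | pay 124016 | balance=160756
3 | pay 112928 | balance=49628
4 | pay 137125 | balance=0
5 | pay 130199 | balance=0

0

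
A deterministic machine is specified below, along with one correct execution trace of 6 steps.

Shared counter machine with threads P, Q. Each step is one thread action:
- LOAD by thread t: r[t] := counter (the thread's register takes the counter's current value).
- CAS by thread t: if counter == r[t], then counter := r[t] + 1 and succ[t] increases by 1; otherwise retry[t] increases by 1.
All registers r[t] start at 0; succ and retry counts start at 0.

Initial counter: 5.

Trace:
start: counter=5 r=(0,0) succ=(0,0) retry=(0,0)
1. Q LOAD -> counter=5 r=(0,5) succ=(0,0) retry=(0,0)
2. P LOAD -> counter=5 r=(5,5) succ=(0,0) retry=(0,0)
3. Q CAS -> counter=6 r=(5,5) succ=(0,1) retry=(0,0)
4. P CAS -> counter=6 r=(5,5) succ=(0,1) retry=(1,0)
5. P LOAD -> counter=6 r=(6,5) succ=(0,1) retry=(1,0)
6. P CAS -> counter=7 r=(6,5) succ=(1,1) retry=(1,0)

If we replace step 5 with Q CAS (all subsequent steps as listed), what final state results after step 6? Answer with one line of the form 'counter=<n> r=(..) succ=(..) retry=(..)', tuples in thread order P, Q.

(re-executing from step 5 with the substitution; state before step 5: counter=6 r=(5,5) succ=(0,1) retry=(1,0))
5. Q CAS -> counter=6 r=(5,5) succ=(0,1) retry=(1,1)
6. P CAS -> counter=6 r=(5,5) succ=(0,1) retry=(2,1)

counter=6 r=(5,5) succ=(0,1) retry=(2,1)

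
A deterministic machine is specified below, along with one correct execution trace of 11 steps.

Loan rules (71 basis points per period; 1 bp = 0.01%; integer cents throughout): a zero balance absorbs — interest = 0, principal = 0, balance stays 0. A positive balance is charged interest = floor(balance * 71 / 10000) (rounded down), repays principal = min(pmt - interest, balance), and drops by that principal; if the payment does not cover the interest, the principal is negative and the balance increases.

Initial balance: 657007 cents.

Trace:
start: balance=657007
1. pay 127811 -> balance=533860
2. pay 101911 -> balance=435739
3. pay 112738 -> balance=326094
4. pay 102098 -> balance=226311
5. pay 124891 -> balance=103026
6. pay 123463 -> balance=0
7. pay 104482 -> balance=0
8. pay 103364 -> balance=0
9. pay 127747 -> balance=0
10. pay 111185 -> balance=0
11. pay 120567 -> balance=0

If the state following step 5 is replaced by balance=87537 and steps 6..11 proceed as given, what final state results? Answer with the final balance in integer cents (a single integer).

state after step 5 := balance=87537
6. pay 123463 -> balance=0
7. pay 104482 -> balance=0
8. pay 103364 -> balance=0
9. pay 127747 -> balance=0
10. pay 111185 -> balance=0
11. pay 120567 -> balance=0

0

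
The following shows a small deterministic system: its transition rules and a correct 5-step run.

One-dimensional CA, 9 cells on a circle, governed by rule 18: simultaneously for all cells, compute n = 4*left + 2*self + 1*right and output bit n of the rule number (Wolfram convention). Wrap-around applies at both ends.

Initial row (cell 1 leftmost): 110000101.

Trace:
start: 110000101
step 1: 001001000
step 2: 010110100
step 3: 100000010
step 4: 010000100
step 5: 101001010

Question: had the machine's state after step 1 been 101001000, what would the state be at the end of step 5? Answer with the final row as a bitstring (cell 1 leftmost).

101010010

state after step 1 := 101001000
step 2: 000110101
step 3: 101000000
step 4: 000100001
step 5: 101010010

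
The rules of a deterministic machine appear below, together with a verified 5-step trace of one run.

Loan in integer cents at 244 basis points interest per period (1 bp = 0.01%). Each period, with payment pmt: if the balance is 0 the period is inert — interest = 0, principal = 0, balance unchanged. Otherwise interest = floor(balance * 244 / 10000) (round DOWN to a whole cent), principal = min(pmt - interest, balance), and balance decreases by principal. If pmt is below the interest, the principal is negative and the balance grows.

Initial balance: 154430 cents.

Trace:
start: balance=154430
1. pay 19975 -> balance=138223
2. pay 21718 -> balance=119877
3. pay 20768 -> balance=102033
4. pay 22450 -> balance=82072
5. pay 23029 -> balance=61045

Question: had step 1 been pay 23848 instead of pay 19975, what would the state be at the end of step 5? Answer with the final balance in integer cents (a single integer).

(re-executing from step 1 with the substitution; state before step 1: balance=154430)
1. pay 23848 -> balance=134350
2. pay 21718 -> balance=115910
3. pay 20768 -> balance=97970
4. pay 22450 -> balance=77910
5. pay 23029 -> balance=56782

56782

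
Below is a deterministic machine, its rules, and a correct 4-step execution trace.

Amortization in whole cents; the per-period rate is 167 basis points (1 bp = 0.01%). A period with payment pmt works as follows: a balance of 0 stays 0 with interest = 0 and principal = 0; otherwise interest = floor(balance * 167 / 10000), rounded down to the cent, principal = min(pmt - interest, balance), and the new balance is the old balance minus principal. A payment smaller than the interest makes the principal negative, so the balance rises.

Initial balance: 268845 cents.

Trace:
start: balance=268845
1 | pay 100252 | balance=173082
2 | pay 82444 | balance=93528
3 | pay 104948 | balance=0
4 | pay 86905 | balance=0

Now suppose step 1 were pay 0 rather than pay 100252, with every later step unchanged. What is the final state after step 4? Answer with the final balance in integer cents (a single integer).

(re-executing from step 1 with the substitution; state before step 1: balance=268845)
1 | pay 0 | balance=273334
2 | pay 82444 | balance=195454
3 | pay 104948 | balance=93770
4 | pay 86905 | balance=8430

8430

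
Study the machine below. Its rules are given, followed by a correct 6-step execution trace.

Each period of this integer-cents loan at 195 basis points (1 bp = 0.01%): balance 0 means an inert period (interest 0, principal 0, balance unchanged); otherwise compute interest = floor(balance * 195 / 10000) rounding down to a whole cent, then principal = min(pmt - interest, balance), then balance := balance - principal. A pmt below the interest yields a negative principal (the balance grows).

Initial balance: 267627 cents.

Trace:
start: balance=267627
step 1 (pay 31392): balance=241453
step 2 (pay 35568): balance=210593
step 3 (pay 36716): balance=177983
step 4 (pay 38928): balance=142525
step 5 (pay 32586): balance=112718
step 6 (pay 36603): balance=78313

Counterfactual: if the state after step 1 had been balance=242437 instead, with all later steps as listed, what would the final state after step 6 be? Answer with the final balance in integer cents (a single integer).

state after step 1 := balance=242437
step 2 (pay 35568): balance=211596
step 3 (pay 36716): balance=179006
step 4 (pay 38928): balance=143568
step 5 (pay 32586): balance=113781
step 6 (pay 36603): balance=79396

79396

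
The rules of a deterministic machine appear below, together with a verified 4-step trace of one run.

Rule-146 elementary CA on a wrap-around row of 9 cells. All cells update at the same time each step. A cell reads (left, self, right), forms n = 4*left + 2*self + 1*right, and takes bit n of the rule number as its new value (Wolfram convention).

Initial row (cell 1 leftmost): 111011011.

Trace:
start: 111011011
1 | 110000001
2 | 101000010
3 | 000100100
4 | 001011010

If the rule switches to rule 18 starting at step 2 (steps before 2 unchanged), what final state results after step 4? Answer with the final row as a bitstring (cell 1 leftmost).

(re-executing steps 2..4 under rule 18; state before step 2: 110000001)
2 | 001000010
3 | 010100101
4 | 000011000

000011000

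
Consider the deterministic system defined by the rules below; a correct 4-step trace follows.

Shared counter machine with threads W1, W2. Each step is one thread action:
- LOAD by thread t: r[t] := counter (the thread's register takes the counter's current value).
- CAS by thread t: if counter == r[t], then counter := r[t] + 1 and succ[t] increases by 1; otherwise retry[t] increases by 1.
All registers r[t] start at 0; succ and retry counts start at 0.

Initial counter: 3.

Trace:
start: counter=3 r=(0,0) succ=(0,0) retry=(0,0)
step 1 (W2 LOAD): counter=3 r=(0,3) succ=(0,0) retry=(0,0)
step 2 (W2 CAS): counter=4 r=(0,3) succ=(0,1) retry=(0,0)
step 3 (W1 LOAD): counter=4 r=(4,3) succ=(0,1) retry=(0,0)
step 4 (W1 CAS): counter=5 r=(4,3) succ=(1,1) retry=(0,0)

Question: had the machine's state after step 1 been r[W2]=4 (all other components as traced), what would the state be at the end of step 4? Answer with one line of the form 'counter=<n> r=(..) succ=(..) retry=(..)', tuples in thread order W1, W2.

counter=4 r=(3,4) succ=(1,0) retry=(0,1)

state after step 1 := counter=3 r=(0,4) succ=(0,0) retry=(0,0)
step 2 (W2 CAS): counter=3 r=(0,4) succ=(0,0) retry=(0,1)
step 3 (W1 LOAD): counter=3 r=(3,4) succ=(0,0) retry=(0,1)
step 4 (W1 CAS): counter=4 r=(3,4) succ=(1,0) retry=(0,1)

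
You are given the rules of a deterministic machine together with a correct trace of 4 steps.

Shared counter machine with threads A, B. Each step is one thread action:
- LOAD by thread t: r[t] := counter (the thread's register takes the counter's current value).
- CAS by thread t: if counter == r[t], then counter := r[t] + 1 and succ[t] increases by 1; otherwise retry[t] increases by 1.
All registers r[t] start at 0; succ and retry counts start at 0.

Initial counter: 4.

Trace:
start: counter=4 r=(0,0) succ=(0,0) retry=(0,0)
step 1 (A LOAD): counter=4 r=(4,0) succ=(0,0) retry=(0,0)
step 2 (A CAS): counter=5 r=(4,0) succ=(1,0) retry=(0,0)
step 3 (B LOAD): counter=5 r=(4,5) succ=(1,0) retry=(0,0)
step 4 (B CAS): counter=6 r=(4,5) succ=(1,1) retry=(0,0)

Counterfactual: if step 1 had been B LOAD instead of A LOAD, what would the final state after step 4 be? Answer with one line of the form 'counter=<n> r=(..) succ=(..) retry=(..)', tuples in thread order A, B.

counter=5 r=(0,4) succ=(0,1) retry=(1,0)

(re-executing from step 1 with the substitution; state before step 1: counter=4 r=(0,0) succ=(0,0) retry=(0,0))
step 1 (B LOAD): counter=4 r=(0,4) succ=(0,0) retry=(0,0)
step 2 (A CAS): counter=4 r=(0,4) succ=(0,0) retry=(1,0)
step 3 (B LOAD): counter=4 r=(0,4) succ=(0,0) retry=(1,0)
step 4 (B CAS): counter=5 r=(0,4) succ=(0,1) retry=(1,0)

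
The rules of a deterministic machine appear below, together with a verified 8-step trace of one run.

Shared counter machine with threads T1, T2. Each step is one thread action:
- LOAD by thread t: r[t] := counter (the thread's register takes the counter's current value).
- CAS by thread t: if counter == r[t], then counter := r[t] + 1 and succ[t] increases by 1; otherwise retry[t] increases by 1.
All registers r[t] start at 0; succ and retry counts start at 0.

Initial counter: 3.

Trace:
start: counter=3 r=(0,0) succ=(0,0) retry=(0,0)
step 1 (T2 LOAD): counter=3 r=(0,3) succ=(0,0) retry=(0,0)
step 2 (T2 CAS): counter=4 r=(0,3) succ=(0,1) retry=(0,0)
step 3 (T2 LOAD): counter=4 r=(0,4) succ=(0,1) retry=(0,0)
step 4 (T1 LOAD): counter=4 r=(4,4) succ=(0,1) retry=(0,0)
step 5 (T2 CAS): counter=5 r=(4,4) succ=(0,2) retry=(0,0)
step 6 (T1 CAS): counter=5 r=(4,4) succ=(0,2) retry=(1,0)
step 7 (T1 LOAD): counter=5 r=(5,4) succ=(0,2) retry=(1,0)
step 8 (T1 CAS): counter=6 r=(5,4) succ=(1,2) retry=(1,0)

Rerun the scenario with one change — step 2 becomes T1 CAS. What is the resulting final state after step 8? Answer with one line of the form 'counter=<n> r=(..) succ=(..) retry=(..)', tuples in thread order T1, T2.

(re-executing from step 2 with the substitution; state before step 2: counter=3 r=(0,3) succ=(0,0) retry=(0,0))
step 2 (T1 CAS): counter=3 r=(0,3) succ=(0,0) retry=(1,0)
step 3 (T2 LOAD): counter=3 r=(0,3) succ=(0,0) retry=(1,0)
step 4 (T1 LOAD): counter=3 r=(3,3) succ=(0,0) retry=(1,0)
step 5 (T2 CAS): counter=4 r=(3,3) succ=(0,1) retry=(1,0)
step 6 (T1 CAS): counter=4 r=(3,3) succ=(0,1) retry=(2,0)
step 7 (T1 LOAD): counter=4 r=(4,3) succ=(0,1) retry=(2,0)
step 8 (T1 CAS): counter=5 r=(4,3) succ=(1,1) retry=(2,0)

counter=5 r=(4,3) succ=(1,1) retry=(2,0)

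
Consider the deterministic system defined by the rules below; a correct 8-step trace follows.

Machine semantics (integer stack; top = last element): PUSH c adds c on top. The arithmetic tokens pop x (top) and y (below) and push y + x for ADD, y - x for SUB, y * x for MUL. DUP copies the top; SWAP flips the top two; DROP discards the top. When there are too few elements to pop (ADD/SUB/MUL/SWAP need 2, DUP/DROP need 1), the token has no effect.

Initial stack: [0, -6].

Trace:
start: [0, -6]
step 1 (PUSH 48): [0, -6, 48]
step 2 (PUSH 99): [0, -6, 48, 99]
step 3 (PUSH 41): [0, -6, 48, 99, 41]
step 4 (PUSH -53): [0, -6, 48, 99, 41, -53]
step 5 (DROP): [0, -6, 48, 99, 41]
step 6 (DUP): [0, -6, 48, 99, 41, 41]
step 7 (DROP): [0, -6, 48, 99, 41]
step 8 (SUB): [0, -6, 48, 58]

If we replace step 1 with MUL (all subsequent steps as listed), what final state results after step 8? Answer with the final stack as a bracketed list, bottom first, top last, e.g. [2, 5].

(re-executing from step 1 with the substitution; state before step 1: [0, -6])
step 1 (MUL): [0]
step 2 (PUSH 99): [0, 99]
step 3 (PUSH 41): [0, 99, 41]
step 4 (PUSH -53): [0, 99, 41, -53]
step 5 (DROP): [0, 99, 41]
step 6 (DUP): [0, 99, 41, 41]
step 7 (DROP): [0, 99, 41]
step 8 (SUB): [0, 58]

[0, 58]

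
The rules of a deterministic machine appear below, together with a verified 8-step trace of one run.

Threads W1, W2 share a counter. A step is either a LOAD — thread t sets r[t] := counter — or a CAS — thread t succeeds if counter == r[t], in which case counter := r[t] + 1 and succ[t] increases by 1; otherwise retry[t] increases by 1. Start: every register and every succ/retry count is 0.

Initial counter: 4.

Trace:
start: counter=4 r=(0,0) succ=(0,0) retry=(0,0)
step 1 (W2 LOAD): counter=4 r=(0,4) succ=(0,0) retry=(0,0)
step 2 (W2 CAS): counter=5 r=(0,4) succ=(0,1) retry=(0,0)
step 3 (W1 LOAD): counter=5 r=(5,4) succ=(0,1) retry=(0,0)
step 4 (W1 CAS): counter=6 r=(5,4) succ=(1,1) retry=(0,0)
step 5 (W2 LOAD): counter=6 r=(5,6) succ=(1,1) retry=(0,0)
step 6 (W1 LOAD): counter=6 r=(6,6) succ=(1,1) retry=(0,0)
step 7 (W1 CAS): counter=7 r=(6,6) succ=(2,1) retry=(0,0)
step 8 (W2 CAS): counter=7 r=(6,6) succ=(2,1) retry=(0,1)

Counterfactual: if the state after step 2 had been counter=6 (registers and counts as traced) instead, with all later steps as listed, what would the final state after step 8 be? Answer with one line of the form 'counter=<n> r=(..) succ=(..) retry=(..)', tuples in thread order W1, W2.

state after step 2 := counter=6 r=(0,4) succ=(0,1) retry=(0,0)
step 3 (W1 LOAD): counter=6 r=(6,4) succ=(0,1) retry=(0,0)
step 4 (W1 CAS): counter=7 r=(6,4) succ=(1,1) retry=(0,0)
step 5 (W2 LOAD): counter=7 r=(6,7) succ=(1,1) retry=(0,0)
step 6 (W1 LOAD): counter=7 r=(7,7) succ=(1,1) retry=(0,0)
step 7 (W1 CAS): counter=8 r=(7,7) succ=(2,1) retry=(0,0)
step 8 (W2 CAS): counter=8 r=(7,7) succ=(2,1) retry=(0,1)

counter=8 r=(7,7) succ=(2,1) retry=(0,1)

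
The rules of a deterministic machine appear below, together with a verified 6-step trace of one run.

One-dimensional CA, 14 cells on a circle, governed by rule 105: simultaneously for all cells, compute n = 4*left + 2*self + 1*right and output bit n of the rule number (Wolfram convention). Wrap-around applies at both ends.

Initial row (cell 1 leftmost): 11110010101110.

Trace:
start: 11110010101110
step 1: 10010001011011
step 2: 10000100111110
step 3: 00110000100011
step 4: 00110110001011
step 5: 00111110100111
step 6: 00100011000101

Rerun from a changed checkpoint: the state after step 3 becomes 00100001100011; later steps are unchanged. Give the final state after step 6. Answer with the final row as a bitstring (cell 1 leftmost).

state after step 3 := 00100001100011
step 4: 00001101101011
step 5: 01101111110111
step 6: 11111000011101

11111000011101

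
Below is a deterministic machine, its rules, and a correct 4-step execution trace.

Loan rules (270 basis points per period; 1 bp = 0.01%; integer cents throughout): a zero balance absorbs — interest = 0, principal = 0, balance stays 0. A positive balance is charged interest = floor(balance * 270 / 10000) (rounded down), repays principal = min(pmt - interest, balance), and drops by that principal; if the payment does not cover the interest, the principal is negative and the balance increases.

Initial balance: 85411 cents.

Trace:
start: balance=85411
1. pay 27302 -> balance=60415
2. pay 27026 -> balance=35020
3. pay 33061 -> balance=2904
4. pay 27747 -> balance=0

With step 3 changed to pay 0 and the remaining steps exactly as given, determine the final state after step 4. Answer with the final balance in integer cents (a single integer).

(re-executing from step 3 with the substitution; state before step 3: balance=35020)
3. pay 0 -> balance=35965
4. pay 27747 -> balance=9189

9189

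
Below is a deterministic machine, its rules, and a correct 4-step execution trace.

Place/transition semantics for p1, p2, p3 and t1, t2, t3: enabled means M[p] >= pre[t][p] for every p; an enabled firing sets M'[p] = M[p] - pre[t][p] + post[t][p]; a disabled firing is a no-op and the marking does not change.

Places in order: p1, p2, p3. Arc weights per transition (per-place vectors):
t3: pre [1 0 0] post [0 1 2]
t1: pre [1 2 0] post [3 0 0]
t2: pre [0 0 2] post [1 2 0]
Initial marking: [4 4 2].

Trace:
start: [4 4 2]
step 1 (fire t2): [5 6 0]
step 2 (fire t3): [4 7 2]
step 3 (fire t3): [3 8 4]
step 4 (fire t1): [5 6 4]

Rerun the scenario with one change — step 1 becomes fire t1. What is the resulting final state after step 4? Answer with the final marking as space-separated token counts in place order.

6 2 6

(re-executing from step 1 with the substitution; state before step 1: [4 4 2])
step 1 (fire t1): [6 2 2]
step 2 (fire t3): [5 3 4]
step 3 (fire t3): [4 4 6]
step 4 (fire t1): [6 2 6]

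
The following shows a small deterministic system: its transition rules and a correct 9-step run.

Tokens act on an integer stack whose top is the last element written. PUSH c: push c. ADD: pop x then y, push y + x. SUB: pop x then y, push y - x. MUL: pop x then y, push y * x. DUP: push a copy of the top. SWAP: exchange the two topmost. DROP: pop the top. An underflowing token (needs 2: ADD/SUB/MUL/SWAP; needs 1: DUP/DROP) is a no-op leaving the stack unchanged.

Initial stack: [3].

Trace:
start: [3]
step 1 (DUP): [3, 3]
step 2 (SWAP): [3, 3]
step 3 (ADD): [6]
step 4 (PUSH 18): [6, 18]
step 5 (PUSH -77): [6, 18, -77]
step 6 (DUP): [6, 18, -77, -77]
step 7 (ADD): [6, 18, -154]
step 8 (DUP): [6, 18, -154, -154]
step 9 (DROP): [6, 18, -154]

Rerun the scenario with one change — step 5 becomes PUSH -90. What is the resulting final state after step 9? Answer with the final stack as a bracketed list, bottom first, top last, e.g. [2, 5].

(re-executing from step 5 with the substitution; state before step 5: [6, 18])
step 5 (PUSH -90): [6, 18, -90]
step 6 (DUP): [6, 18, -90, -90]
step 7 (ADD): [6, 18, -180]
step 8 (DUP): [6, 18, -180, -180]
step 9 (DROP): [6, 18, -180]

[6, 18, -180]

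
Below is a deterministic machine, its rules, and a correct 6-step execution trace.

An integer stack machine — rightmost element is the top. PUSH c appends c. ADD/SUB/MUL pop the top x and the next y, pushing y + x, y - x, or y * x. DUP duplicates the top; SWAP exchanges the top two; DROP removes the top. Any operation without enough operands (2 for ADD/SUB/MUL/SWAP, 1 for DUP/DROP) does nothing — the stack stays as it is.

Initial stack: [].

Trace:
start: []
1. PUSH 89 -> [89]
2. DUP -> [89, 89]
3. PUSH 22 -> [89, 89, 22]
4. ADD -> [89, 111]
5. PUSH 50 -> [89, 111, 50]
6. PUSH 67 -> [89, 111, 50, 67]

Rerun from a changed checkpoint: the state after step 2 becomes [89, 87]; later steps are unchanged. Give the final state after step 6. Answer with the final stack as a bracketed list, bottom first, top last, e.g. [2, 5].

[89, 109, 50, 67]

state after step 2 := [89, 87]
3. PUSH 22 -> [89, 87, 22]
4. ADD -> [89, 109]
5. PUSH 50 -> [89, 109, 50]
6. PUSH 67 -> [89, 109, 50, 67]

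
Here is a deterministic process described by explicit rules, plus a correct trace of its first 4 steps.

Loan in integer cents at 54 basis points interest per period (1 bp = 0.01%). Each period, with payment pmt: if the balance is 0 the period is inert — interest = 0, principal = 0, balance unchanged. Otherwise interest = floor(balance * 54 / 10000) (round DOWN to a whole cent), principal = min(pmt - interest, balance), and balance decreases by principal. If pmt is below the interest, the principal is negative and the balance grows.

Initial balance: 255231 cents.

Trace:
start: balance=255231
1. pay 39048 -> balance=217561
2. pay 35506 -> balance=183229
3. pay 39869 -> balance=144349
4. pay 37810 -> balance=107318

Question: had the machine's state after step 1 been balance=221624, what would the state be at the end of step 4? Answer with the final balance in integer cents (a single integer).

state after step 1 := balance=221624
2. pay 35506 -> balance=187314
3. pay 39869 -> balance=148456
4. pay 37810 -> balance=111447

111447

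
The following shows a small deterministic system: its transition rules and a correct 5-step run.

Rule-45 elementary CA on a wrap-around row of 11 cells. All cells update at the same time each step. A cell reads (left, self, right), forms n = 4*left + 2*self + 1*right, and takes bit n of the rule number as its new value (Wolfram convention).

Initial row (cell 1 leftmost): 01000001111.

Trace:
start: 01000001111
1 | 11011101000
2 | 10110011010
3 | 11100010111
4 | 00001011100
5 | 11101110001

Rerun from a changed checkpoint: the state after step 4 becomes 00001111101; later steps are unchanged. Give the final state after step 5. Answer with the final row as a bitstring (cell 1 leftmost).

01101000011

state after step 4 := 00001111101
5 | 01101000011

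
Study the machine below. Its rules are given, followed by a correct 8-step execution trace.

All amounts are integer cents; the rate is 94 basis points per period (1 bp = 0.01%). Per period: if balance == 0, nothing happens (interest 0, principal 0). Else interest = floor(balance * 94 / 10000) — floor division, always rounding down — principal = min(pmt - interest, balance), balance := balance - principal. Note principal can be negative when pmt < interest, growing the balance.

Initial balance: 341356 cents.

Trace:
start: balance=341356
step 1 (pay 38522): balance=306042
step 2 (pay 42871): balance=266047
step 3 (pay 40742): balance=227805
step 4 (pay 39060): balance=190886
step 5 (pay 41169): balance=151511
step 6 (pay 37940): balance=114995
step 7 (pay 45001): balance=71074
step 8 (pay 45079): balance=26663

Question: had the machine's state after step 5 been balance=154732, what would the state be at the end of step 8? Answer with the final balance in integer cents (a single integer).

29975

state after step 5 := balance=154732
step 6 (pay 37940): balance=118246
step 7 (pay 45001): balance=74356
step 8 (pay 45079): balance=29975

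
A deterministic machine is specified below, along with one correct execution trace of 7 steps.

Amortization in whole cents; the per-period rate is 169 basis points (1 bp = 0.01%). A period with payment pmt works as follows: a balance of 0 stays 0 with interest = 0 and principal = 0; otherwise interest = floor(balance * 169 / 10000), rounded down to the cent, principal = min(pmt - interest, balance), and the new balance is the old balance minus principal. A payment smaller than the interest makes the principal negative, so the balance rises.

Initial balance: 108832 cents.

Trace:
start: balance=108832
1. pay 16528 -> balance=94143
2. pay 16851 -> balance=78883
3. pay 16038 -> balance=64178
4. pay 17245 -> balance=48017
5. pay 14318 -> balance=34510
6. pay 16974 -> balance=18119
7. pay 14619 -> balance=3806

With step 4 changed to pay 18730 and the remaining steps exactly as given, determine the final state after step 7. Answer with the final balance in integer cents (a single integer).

(re-executing from step 4 with the substitution; state before step 4: balance=64178)
4. pay 18730 -> balance=46532
5. pay 14318 -> balance=33000
6. pay 16974 -> balance=16583
7. pay 14619 -> balance=2244

2244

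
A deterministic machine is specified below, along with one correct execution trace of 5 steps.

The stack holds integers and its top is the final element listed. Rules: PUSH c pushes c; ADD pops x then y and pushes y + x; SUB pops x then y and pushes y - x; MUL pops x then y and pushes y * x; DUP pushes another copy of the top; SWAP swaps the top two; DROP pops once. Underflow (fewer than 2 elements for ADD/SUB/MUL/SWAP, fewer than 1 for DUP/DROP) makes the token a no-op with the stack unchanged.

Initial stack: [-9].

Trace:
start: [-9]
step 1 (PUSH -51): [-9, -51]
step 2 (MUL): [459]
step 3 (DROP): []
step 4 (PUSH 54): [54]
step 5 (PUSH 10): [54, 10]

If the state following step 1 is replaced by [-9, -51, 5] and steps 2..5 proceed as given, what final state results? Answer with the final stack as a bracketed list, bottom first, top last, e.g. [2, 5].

state after step 1 := [-9, -51, 5]
step 2 (MUL): [-9, -255]
step 3 (DROP): [-9]
step 4 (PUSH 54): [-9, 54]
step 5 (PUSH 10): [-9, 54, 10]

[-9, 54, 10]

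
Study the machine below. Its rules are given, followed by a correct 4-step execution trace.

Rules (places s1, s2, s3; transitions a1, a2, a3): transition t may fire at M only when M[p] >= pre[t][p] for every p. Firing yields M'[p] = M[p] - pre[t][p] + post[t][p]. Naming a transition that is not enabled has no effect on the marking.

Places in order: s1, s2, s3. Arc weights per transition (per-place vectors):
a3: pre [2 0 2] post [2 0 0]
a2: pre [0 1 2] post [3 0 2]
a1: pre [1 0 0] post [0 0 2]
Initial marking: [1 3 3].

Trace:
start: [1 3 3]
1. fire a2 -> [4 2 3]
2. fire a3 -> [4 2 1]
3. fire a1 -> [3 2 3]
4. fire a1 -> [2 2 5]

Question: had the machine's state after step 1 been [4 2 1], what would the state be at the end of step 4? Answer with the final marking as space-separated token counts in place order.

state after step 1 := [4 2 1]
2. fire a3 -> [4 2 1]
3. fire a1 -> [3 2 3]
4. fire a1 -> [2 2 5]

2 2 5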